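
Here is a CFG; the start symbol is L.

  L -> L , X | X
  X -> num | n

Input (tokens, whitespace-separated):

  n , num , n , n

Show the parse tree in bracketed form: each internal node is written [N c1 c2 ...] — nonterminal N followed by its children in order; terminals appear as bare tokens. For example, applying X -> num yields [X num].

[L [L [L [L [X n]] , [X num]] , [X n]] , [X n]]

L
L , X
L , X , X
L , X , X , X
X , X , X , X
n , X , X , X
n , num , X , X
n , num , n , X
n , num , n , n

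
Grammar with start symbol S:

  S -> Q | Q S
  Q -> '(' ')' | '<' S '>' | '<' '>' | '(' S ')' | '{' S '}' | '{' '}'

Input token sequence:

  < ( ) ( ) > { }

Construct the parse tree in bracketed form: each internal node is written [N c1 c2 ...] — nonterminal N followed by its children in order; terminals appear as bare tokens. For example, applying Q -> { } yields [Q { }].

S
Q S
< S > S
< Q S > S
< ( ) S > S
< ( ) Q > S
< ( ) ( ) > S
< ( ) ( ) > Q
< ( ) ( ) > { }

[S [Q < [S [Q ( )] [S [Q ( )]]] >] [S [Q { }]]]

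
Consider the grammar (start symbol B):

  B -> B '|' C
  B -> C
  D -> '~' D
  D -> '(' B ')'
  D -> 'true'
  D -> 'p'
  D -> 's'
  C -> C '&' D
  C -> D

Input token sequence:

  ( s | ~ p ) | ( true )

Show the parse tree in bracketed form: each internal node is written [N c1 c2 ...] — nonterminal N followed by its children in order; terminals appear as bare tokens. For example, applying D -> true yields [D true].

[B [B [C [D ( [B [B [C [D s]]] | [C [D ~ [D p]]]] )]]] | [C [D ( [B [C [D true]]] )]]]

B
B | C
C | C
D | C
( B ) | C
( B | C ) | C
( C | C ) | C
( D | C ) | C
( s | C ) | C
( s | D ) | C
( s | ~ D ) | C
( s | ~ p ) | C
( s | ~ p ) | D
( s | ~ p ) | ( B )
( s | ~ p ) | ( C )
( s | ~ p ) | ( D )
( s | ~ p ) | ( true )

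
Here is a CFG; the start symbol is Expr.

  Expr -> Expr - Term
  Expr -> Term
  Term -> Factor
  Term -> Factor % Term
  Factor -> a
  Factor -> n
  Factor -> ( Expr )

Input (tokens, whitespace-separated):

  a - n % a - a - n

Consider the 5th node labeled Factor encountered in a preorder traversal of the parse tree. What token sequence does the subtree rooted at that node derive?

[Expr [Expr [Expr [Expr [Term [Factor a]]] - [Term [Factor n] % [Term [Factor a]]]] - [Term [Factor a]]] - [Term [Factor n]]]

n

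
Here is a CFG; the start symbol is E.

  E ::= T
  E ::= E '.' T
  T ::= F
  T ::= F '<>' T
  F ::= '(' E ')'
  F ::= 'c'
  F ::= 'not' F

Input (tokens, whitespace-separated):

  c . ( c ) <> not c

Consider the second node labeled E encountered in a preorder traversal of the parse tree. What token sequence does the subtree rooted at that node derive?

c

[E [E [T [F c]]] . [T [F ( [E [T [F c]]] )] <> [T [F not [F c]]]]]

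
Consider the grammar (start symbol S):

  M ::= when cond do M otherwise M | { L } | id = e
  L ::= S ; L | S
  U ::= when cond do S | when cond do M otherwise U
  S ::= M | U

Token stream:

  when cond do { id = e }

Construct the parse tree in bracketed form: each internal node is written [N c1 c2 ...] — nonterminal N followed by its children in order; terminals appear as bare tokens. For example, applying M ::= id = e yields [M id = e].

S
U
when cond do S
when cond do M
when cond do { L }
when cond do { S }
when cond do { M }
when cond do { id = e }

[S [U when cond do [S [M { [L [S [M id = e]]] }]]]]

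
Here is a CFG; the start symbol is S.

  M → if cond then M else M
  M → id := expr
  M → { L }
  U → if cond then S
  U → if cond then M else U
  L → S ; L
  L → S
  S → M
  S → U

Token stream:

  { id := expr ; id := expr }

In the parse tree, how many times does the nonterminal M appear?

3

[S [M { [L [S [M id := expr]] ; [L [S [M id := expr]]]] }]]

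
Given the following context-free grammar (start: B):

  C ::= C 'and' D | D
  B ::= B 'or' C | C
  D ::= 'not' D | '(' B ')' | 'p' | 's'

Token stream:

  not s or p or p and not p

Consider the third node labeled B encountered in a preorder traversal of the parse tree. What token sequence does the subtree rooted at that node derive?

[B [B [B [C [D not [D s]]]] or [C [D p]]] or [C [C [D p]] and [D not [D p]]]]

not s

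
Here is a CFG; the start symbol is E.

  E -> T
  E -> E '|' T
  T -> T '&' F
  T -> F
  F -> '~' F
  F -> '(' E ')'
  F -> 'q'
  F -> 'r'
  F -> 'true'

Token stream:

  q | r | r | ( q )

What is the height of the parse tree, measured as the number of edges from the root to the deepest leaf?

6

[E [E [E [E [T [F q]]] | [T [F r]]] | [T [F r]]] | [T [F ( [E [T [F q]]] )]]]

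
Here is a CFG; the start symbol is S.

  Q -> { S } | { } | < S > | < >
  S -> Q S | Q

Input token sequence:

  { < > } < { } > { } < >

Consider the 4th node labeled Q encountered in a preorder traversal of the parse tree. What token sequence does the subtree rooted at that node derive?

{ }

[S [Q { [S [Q < >]] }] [S [Q < [S [Q { }]] >] [S [Q { }] [S [Q < >]]]]]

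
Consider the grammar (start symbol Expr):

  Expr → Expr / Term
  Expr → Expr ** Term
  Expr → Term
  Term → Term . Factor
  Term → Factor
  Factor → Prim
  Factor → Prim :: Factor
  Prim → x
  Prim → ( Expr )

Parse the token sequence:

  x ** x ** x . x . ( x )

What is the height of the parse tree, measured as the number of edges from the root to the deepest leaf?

8

[Expr [Expr [Expr [Term [Factor [Prim x]]]] ** [Term [Factor [Prim x]]]] ** [Term [Term [Term [Factor [Prim x]]] . [Factor [Prim x]]] . [Factor [Prim ( [Expr [Term [Factor [Prim x]]]] )]]]]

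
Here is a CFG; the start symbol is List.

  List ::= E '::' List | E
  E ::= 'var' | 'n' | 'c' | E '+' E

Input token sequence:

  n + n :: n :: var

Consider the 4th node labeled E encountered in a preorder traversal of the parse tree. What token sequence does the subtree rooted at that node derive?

n

[List [E [E n] + [E n]] :: [List [E n] :: [List [E var]]]]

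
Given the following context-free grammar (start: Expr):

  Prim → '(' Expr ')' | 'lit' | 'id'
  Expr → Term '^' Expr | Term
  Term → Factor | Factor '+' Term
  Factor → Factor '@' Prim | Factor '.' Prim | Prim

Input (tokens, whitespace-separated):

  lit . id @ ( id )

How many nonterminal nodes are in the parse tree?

12

[Expr [Term [Factor [Factor [Factor [Prim lit]] . [Prim id]] @ [Prim ( [Expr [Term [Factor [Prim id]]]] )]]]]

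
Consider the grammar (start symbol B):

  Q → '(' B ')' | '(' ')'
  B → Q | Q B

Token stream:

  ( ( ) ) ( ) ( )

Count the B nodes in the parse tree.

[B [Q ( [B [Q ( )]] )] [B [Q ( )] [B [Q ( )]]]]

4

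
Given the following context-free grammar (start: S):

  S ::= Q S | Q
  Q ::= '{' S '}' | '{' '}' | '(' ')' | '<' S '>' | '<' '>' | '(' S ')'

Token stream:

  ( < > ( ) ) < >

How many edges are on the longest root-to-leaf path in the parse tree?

[S [Q ( [S [Q < >] [S [Q ( )]]] )] [S [Q < >]]]

5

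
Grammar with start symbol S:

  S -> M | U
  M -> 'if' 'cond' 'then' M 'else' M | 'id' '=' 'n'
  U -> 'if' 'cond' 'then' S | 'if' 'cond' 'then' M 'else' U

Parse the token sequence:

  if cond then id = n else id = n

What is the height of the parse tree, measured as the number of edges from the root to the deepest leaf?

3

[S [M if cond then [M id = n] else [M id = n]]]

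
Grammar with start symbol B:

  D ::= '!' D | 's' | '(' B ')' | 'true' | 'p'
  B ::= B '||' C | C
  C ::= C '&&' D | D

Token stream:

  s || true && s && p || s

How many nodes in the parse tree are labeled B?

3

[B [B [B [C [D s]]] || [C [C [C [D true]] && [D s]] && [D p]]] || [C [D s]]]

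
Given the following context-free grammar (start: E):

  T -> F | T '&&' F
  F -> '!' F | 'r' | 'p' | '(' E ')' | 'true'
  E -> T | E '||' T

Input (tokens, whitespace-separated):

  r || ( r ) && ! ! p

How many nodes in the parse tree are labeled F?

6

[E [E [T [F r]]] || [T [T [F ( [E [T [F r]]] )]] && [F ! [F ! [F p]]]]]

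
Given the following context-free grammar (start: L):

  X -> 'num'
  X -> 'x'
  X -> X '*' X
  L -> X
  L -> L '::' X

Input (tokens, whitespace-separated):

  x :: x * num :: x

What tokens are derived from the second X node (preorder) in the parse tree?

[L [L [L [X x]] :: [X [X x] * [X num]]] :: [X x]]

x * num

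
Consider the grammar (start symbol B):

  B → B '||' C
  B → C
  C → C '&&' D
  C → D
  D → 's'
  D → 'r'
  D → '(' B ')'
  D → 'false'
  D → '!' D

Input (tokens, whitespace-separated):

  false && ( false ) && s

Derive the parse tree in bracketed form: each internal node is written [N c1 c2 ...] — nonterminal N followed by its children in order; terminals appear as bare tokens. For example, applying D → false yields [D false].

[B [C [C [C [D false]] && [D ( [B [C [D false]]] )]] && [D s]]]

B
C
C && D
C && D && D
D && D && D
false && D && D
false && ( B ) && D
false && ( C ) && D
false && ( D ) && D
false && ( false ) && D
false && ( false ) && s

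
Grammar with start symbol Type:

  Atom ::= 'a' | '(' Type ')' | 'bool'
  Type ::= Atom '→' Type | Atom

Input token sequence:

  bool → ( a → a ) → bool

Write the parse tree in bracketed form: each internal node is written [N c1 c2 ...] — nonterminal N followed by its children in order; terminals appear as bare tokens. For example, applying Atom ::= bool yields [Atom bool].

[Type [Atom bool] → [Type [Atom ( [Type [Atom a] → [Type [Atom a]]] )] → [Type [Atom bool]]]]

Type
Atom → Type
bool → Type
bool → Atom → Type
bool → ( Type ) → Type
bool → ( Atom → Type ) → Type
bool → ( a → Type ) → Type
bool → ( a → Atom ) → Type
bool → ( a → a ) → Type
bool → ( a → a ) → Atom
bool → ( a → a ) → bool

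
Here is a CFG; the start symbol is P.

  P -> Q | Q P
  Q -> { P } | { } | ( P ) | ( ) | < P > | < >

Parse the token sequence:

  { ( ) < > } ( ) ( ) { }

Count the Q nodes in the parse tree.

6

[P [Q { [P [Q ( )] [P [Q < >]]] }] [P [Q ( )] [P [Q ( )] [P [Q { }]]]]]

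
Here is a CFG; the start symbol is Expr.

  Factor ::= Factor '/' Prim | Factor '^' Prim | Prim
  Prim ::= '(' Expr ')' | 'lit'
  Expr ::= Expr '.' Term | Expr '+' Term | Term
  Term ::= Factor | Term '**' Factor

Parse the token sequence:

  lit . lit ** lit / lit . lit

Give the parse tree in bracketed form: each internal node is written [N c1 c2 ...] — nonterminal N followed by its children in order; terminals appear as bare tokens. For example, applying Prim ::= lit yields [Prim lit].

Expr
Expr . Term
Expr . Term . Term
Term . Term . Term
Factor . Term . Term
Prim . Term . Term
lit . Term . Term
lit . Term ** Factor . Term
lit . Factor ** Factor . Term
lit . Prim ** Factor . Term
lit . lit ** Factor . Term
lit . lit ** Factor / Prim . Term
lit . lit ** Prim / Prim . Term
lit . lit ** lit / Prim . Term
lit . lit ** lit / lit . Term
lit . lit ** lit / lit . Factor
lit . lit ** lit / lit . Prim
lit . lit ** lit / lit . lit

[Expr [Expr [Expr [Term [Factor [Prim lit]]]] . [Term [Term [Factor [Prim lit]]] ** [Factor [Factor [Prim lit]] / [Prim lit]]]] . [Term [Factor [Prim lit]]]]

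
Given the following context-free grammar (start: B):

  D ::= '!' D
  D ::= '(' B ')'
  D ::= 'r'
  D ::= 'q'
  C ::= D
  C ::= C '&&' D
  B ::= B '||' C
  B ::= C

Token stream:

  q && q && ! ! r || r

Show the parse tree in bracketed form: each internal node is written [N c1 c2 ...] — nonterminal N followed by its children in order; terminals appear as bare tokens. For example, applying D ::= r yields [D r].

[B [B [C [C [C [D q]] && [D q]] && [D ! [D ! [D r]]]]] || [C [D r]]]

B
B || C
C || C
C && D || C
C && D && D || C
D && D && D || C
q && D && D || C
q && q && D || C
q && q && ! D || C
q && q && ! ! D || C
q && q && ! ! r || C
q && q && ! ! r || D
q && q && ! ! r || r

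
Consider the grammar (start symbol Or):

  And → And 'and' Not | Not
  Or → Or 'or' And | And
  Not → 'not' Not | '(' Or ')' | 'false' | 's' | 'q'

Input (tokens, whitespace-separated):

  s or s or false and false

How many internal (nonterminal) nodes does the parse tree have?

[Or [Or [Or [And [Not s]]] or [And [Not s]]] or [And [And [Not false]] and [Not false]]]

11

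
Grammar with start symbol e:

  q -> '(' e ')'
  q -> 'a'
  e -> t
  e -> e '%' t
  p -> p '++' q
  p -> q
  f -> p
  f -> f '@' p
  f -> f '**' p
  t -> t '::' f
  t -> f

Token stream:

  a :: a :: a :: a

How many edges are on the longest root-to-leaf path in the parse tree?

8

[e [t [t [t [t [f [p [q a]]]] :: [f [p [q a]]]] :: [f [p [q a]]]] :: [f [p [q a]]]]]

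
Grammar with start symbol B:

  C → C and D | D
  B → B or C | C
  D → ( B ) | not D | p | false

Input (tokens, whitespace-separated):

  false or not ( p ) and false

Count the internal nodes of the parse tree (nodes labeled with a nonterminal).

[B [B [C [D false]]] or [C [C [D not [D ( [B [C [D p]]] )]]] and [D false]]]

12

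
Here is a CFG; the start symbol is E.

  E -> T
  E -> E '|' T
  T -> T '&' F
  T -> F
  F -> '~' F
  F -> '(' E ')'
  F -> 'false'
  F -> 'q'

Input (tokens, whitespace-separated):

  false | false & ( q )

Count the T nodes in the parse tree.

4

[E [E [T [F false]]] | [T [T [F false]] & [F ( [E [T [F q]]] )]]]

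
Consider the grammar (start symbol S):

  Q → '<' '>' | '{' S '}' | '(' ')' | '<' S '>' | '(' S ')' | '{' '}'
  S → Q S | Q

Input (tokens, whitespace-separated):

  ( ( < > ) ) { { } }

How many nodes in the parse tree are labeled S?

5

[S [Q ( [S [Q ( [S [Q < >]] )]] )] [S [Q { [S [Q { }]] }]]]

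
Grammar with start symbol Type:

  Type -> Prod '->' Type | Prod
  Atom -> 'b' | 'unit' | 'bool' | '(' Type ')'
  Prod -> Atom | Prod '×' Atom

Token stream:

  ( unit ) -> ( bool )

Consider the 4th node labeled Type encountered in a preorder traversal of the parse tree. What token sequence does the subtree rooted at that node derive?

[Type [Prod [Atom ( [Type [Prod [Atom unit]]] )]] -> [Type [Prod [Atom ( [Type [Prod [Atom bool]]] )]]]]

bool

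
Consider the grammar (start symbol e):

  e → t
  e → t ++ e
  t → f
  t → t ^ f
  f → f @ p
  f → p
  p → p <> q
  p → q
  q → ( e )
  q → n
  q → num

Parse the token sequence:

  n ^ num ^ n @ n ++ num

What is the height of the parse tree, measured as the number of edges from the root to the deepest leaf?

7

[e [t [t [t [f [p [q n]]]] ^ [f [p [q num]]]] ^ [f [f [p [q n]]] @ [p [q n]]]] ++ [e [t [f [p [q num]]]]]]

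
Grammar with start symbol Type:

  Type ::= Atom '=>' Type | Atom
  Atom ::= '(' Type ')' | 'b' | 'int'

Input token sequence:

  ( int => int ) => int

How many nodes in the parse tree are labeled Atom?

4

[Type [Atom ( [Type [Atom int] => [Type [Atom int]]] )] => [Type [Atom int]]]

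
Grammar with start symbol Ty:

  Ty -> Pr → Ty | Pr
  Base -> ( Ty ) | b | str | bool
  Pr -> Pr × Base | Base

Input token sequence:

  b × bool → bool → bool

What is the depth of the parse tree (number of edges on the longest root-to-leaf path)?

[Ty [Pr [Pr [Base b]] × [Base bool]] → [Ty [Pr [Base bool]] → [Ty [Pr [Base bool]]]]]

5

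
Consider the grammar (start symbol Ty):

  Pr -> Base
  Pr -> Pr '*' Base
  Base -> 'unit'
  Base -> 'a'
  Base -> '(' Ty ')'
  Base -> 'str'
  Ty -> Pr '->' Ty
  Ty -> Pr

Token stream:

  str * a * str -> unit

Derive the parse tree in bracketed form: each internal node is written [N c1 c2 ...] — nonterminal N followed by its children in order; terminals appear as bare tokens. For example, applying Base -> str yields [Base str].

Ty
Pr -> Ty
Pr * Base -> Ty
Pr * Base * Base -> Ty
Base * Base * Base -> Ty
str * Base * Base -> Ty
str * a * Base -> Ty
str * a * str -> Ty
str * a * str -> Pr
str * a * str -> Base
str * a * str -> unit

[Ty [Pr [Pr [Pr [Base str]] * [Base a]] * [Base str]] -> [Ty [Pr [Base unit]]]]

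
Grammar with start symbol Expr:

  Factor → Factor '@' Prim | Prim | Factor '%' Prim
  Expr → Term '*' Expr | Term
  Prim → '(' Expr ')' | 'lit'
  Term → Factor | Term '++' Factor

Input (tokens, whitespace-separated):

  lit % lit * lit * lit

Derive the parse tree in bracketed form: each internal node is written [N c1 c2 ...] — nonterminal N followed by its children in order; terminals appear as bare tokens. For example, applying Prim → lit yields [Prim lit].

[Expr [Term [Factor [Factor [Prim lit]] % [Prim lit]]] * [Expr [Term [Factor [Prim lit]]] * [Expr [Term [Factor [Prim lit]]]]]]

Expr
Term * Expr
Factor * Expr
Factor % Prim * Expr
Prim % Prim * Expr
lit % Prim * Expr
lit % lit * Expr
lit % lit * Term * Expr
lit % lit * Factor * Expr
lit % lit * Prim * Expr
lit % lit * lit * Expr
lit % lit * lit * Term
lit % lit * lit * Factor
lit % lit * lit * Prim
lit % lit * lit * lit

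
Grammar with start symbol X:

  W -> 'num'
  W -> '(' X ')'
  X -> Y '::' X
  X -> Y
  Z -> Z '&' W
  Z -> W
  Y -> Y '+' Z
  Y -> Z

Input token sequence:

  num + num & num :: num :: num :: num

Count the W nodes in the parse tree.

6

[X [Y [Y [Z [W num]]] + [Z [Z [W num]] & [W num]]] :: [X [Y [Z [W num]]] :: [X [Y [Z [W num]]] :: [X [Y [Z [W num]]]]]]]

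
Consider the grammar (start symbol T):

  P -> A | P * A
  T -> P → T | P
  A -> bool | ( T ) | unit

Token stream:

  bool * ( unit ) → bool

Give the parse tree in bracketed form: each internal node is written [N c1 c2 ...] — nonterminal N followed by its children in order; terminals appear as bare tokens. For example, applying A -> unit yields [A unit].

T
P → T
P * A → T
A * A → T
bool * A → T
bool * ( T ) → T
bool * ( P ) → T
bool * ( A ) → T
bool * ( unit ) → T
bool * ( unit ) → P
bool * ( unit ) → A
bool * ( unit ) → bool

[T [P [P [A bool]] * [A ( [T [P [A unit]]] )]] → [T [P [A bool]]]]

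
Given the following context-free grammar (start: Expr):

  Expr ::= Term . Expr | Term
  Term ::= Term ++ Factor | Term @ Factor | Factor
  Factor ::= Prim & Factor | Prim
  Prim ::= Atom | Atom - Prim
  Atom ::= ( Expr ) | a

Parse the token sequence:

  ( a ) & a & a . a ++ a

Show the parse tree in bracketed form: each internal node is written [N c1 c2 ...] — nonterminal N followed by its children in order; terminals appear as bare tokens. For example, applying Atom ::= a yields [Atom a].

[Expr [Term [Factor [Prim [Atom ( [Expr [Term [Factor [Prim [Atom a]]]]] )]] & [Factor [Prim [Atom a]] & [Factor [Prim [Atom a]]]]]] . [Expr [Term [Term [Factor [Prim [Atom a]]]] ++ [Factor [Prim [Atom a]]]]]]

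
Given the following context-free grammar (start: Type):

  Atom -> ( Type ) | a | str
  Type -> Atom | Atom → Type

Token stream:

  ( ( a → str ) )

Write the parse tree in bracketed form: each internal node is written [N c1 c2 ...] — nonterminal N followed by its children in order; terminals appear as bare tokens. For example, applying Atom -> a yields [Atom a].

Type
Atom
( Type )
( Atom )
( ( Type ) )
( ( Atom → Type ) )
( ( a → Type ) )
( ( a → Atom ) )
( ( a → str ) )

[Type [Atom ( [Type [Atom ( [Type [Atom a] → [Type [Atom str]]] )]] )]]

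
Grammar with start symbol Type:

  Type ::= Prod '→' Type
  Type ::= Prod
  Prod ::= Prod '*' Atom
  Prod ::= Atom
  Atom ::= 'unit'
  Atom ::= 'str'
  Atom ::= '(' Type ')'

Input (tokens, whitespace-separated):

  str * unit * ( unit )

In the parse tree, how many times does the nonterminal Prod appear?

[Type [Prod [Prod [Prod [Atom str]] * [Atom unit]] * [Atom ( [Type [Prod [Atom unit]]] )]]]

4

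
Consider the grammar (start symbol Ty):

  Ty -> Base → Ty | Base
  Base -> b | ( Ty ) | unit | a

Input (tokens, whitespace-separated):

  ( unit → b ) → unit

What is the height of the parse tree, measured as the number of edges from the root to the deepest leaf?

5

[Ty [Base ( [Ty [Base unit] → [Ty [Base b]]] )] → [Ty [Base unit]]]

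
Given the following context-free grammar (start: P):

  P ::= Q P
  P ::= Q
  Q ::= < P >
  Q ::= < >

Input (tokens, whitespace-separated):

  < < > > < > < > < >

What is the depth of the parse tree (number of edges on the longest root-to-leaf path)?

[P [Q < [P [Q < >]] >] [P [Q < >] [P [Q < >] [P [Q < >]]]]]

5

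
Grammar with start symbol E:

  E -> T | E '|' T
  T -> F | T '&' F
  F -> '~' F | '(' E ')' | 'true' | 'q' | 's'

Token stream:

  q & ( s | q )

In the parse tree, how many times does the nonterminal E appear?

3

[E [T [T [F q]] & [F ( [E [E [T [F s]]] | [T [F q]]] )]]]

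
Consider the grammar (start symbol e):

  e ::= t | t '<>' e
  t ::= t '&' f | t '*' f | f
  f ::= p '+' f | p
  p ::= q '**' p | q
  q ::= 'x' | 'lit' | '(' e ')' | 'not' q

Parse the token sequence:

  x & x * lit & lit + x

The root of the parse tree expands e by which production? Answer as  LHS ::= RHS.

[e [t [t [t [t [f [p [q x]]]] & [f [p [q x]]]] * [f [p [q lit]]]] & [f [p [q lit]] + [f [p [q x]]]]]]

e ::= t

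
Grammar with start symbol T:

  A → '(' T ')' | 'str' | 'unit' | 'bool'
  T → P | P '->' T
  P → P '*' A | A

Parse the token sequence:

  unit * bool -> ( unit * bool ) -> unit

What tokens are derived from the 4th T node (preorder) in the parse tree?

unit

[T [P [P [A unit]] * [A bool]] -> [T [P [A ( [T [P [P [A unit]] * [A bool]]] )]] -> [T [P [A unit]]]]]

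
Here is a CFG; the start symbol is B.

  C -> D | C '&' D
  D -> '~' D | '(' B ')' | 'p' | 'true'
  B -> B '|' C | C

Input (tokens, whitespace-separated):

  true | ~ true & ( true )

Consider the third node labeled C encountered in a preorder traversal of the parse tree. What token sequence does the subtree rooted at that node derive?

[B [B [C [D true]]] | [C [C [D ~ [D true]]] & [D ( [B [C [D true]]] )]]]

~ true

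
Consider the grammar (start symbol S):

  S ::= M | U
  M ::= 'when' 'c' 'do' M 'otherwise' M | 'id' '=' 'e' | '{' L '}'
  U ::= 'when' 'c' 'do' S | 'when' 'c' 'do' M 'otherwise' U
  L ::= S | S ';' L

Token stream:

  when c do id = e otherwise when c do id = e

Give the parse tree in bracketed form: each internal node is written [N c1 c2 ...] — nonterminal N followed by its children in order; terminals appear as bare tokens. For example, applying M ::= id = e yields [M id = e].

S
U
when c do M otherwise U
when c do id = e otherwise U
when c do id = e otherwise when c do S
when c do id = e otherwise when c do M
when c do id = e otherwise when c do id = e

[S [U when c do [M id = e] otherwise [U when c do [S [M id = e]]]]]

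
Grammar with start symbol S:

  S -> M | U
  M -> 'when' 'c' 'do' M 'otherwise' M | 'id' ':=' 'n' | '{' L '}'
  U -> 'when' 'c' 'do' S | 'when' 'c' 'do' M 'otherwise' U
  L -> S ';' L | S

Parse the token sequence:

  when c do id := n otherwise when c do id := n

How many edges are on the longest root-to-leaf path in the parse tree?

[S [U when c do [M id := n] otherwise [U when c do [S [M id := n]]]]]

5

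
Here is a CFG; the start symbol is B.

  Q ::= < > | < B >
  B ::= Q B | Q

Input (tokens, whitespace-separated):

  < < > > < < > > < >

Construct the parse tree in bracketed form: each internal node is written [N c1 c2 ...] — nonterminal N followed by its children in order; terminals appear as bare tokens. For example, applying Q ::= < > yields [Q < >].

[B [Q < [B [Q < >]] >] [B [Q < [B [Q < >]] >] [B [Q < >]]]]

B
Q B
< B > B
< Q > B
< < > > B
< < > > Q B
< < > > < B > B
< < > > < Q > B
< < > > < < > > B
< < > > < < > > Q
< < > > < < > > < >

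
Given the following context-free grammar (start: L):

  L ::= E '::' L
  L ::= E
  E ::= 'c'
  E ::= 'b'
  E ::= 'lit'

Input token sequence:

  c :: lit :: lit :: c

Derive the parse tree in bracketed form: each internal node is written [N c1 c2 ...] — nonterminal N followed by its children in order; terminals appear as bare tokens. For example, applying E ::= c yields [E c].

[L [E c] :: [L [E lit] :: [L [E lit] :: [L [E c]]]]]

L
E :: L
c :: L
c :: E :: L
c :: lit :: L
c :: lit :: E :: L
c :: lit :: lit :: L
c :: lit :: lit :: E
c :: lit :: lit :: c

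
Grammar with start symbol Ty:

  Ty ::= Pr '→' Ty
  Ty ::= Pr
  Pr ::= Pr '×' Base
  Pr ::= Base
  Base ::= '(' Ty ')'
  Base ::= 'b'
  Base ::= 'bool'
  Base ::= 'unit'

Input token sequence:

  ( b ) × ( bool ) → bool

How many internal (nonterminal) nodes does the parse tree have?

14

[Ty [Pr [Pr [Base ( [Ty [Pr [Base b]]] )]] × [Base ( [Ty [Pr [Base bool]]] )]] → [Ty [Pr [Base bool]]]]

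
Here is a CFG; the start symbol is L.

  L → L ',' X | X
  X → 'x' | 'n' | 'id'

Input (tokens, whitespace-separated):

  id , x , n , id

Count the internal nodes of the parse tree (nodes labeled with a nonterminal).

[L [L [L [L [X id]] , [X x]] , [X n]] , [X id]]

8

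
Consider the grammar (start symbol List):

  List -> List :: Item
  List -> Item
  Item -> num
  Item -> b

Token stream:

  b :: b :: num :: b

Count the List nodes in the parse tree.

[List [List [List [List [Item b]] :: [Item b]] :: [Item num]] :: [Item b]]

4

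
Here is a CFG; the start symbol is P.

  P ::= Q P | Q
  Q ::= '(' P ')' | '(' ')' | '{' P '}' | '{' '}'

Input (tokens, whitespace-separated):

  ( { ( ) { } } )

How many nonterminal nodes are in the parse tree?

[P [Q ( [P [Q { [P [Q ( )] [P [Q { }]]] }]] )]]

8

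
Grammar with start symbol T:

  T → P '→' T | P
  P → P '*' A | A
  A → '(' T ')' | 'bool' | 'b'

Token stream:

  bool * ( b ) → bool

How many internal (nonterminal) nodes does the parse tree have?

11

[T [P [P [A bool]] * [A ( [T [P [A b]]] )]] → [T [P [A bool]]]]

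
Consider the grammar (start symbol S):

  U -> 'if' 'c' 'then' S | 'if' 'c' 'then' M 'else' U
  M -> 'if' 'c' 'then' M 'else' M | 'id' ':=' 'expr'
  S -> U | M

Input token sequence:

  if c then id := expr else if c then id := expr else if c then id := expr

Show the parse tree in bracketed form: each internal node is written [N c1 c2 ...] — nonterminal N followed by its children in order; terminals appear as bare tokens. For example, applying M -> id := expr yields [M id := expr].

S
U
if c then M else U
if c then id := expr else U
if c then id := expr else if c then M else U
if c then id := expr else if c then id := expr else U
if c then id := expr else if c then id := expr else if c then S
if c then id := expr else if c then id := expr else if c then M
if c then id := expr else if c then id := expr else if c then id := expr

[S [U if c then [M id := expr] else [U if c then [M id := expr] else [U if c then [S [M id := expr]]]]]]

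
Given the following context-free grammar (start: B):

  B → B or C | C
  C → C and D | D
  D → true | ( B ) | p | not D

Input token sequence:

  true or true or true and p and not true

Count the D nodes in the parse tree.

6

[B [B [B [C [D true]]] or [C [D true]]] or [C [C [C [D true]] and [D p]] and [D not [D true]]]]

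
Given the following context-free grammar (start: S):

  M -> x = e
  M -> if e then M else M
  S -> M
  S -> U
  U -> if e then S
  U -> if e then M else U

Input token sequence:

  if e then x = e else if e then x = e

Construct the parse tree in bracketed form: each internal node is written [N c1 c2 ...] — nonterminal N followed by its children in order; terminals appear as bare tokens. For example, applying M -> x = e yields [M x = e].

S
U
if e then M else U
if e then x = e else U
if e then x = e else if e then S
if e then x = e else if e then M
if e then x = e else if e then x = e

[S [U if e then [M x = e] else [U if e then [S [M x = e]]]]]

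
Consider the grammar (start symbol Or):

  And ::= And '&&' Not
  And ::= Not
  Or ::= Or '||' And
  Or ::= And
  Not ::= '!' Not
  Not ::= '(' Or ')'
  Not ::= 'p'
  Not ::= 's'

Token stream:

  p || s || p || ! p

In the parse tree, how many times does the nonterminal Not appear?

5

[Or [Or [Or [Or [And [Not p]]] || [And [Not s]]] || [And [Not p]]] || [And [Not ! [Not p]]]]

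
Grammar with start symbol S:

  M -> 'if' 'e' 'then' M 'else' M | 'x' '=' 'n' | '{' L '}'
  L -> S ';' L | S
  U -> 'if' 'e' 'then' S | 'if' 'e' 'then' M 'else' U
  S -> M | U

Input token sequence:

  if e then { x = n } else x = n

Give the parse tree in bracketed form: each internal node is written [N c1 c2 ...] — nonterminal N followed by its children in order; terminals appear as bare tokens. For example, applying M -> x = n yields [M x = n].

S
M
if e then M else M
if e then { L } else M
if e then { S } else M
if e then { M } else M
if e then { x = n } else M
if e then { x = n } else x = n

[S [M if e then [M { [L [S [M x = n]]] }] else [M x = n]]]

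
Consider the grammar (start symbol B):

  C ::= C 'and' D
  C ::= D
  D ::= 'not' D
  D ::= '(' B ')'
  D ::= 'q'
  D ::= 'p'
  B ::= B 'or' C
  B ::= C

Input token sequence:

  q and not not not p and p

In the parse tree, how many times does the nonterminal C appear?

3

[B [C [C [C [D q]] and [D not [D not [D not [D p]]]]] and [D p]]]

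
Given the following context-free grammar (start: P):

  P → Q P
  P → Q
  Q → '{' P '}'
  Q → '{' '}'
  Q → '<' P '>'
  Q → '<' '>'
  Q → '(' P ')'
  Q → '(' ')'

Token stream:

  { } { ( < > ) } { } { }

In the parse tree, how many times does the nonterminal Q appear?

6

[P [Q { }] [P [Q { [P [Q ( [P [Q < >]] )]] }] [P [Q { }] [P [Q { }]]]]]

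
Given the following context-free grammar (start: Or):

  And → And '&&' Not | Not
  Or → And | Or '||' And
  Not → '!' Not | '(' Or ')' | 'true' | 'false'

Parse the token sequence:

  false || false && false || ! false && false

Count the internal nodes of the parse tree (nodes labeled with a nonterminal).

14

[Or [Or [Or [And [Not false]]] || [And [And [Not false]] && [Not false]]] || [And [And [Not ! [Not false]]] && [Not false]]]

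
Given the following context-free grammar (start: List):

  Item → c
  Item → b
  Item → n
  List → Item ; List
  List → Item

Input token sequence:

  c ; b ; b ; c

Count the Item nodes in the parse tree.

4

[List [Item c] ; [List [Item b] ; [List [Item b] ; [List [Item c]]]]]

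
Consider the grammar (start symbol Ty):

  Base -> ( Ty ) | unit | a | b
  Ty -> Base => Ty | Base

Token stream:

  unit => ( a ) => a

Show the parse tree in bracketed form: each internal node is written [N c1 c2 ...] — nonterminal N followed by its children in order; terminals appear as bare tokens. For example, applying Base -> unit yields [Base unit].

Ty
Base => Ty
unit => Ty
unit => Base => Ty
unit => ( Ty ) => Ty
unit => ( Base ) => Ty
unit => ( a ) => Ty
unit => ( a ) => Base
unit => ( a ) => a

[Ty [Base unit] => [Ty [Base ( [Ty [Base a]] )] => [Ty [Base a]]]]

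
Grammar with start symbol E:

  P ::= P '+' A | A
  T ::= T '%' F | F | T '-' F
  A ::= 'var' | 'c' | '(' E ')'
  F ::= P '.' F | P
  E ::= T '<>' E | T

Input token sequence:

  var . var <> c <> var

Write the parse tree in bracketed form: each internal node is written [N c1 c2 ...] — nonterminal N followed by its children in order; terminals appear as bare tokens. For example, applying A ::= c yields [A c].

[E [T [F [P [A var]] . [F [P [A var]]]]] <> [E [T [F [P [A c]]]] <> [E [T [F [P [A var]]]]]]]

E
T <> E
F <> E
P . F <> E
A . F <> E
var . F <> E
var . P <> E
var . A <> E
var . var <> E
var . var <> T <> E
var . var <> F <> E
var . var <> P <> E
var . var <> A <> E
var . var <> c <> E
var . var <> c <> T
var . var <> c <> F
var . var <> c <> P
var . var <> c <> A
var . var <> c <> var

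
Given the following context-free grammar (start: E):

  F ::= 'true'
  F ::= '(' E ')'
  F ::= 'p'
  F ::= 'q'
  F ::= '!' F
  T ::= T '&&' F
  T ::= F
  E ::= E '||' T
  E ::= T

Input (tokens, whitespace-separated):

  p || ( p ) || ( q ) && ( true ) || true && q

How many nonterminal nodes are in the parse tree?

25

[E [E [E [E [T [F p]]] || [T [F ( [E [T [F p]]] )]]] || [T [T [F ( [E [T [F q]]] )]] && [F ( [E [T [F true]]] )]]] || [T [T [F true]] && [F q]]]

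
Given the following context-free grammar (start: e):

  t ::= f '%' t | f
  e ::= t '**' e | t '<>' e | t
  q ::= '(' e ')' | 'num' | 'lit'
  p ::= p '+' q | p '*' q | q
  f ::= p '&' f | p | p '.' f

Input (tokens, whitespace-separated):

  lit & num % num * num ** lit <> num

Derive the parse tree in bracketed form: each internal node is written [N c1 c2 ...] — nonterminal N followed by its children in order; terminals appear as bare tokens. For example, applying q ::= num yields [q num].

[e [t [f [p [q lit]] & [f [p [q num]]]] % [t [f [p [p [q num]] * [q num]]]]] ** [e [t [f [p [q lit]]]] <> [e [t [f [p [q num]]]]]]]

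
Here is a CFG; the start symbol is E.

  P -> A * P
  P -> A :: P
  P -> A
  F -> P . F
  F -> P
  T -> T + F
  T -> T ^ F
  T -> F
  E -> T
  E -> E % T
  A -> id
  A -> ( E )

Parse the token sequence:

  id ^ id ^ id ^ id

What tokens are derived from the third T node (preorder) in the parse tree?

id ^ id

[E [T [T [T [T [F [P [A id]]]] ^ [F [P [A id]]]] ^ [F [P [A id]]]] ^ [F [P [A id]]]]]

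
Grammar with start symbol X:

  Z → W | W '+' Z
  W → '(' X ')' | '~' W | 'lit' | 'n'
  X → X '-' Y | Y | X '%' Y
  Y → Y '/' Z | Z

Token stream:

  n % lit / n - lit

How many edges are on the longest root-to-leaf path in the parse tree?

[X [X [X [Y [Z [W n]]]] % [Y [Y [Z [W lit]]] / [Z [W n]]]] - [Y [Z [W lit]]]]

6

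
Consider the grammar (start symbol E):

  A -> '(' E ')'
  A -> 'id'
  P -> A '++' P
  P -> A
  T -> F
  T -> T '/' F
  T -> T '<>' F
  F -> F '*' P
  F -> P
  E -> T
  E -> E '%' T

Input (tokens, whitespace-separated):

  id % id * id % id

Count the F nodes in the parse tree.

[E [E [E [T [F [P [A id]]]]] % [T [F [F [P [A id]]] * [P [A id]]]]] % [T [F [P [A id]]]]]

4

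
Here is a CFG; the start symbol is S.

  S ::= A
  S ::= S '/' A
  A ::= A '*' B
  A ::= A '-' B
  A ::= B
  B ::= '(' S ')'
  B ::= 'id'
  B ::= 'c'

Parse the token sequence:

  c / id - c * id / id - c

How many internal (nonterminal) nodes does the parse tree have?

15

[S [S [S [A [B c]]] / [A [A [A [B id]] - [B c]] * [B id]]] / [A [A [B id]] - [B c]]]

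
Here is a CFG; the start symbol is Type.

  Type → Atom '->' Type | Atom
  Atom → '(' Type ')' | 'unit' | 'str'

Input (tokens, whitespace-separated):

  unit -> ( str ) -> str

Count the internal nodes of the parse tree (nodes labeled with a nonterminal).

8

[Type [Atom unit] -> [Type [Atom ( [Type [Atom str]] )] -> [Type [Atom str]]]]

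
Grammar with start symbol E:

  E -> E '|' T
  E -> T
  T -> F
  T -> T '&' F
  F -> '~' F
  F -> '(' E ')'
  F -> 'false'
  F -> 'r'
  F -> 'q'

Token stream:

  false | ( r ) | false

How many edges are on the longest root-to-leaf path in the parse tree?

7

[E [E [E [T [F false]]] | [T [F ( [E [T [F r]]] )]]] | [T [F false]]]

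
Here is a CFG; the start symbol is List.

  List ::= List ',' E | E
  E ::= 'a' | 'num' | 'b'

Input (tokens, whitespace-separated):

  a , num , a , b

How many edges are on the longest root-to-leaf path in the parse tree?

5

[List [List [List [List [E a]] , [E num]] , [E a]] , [E b]]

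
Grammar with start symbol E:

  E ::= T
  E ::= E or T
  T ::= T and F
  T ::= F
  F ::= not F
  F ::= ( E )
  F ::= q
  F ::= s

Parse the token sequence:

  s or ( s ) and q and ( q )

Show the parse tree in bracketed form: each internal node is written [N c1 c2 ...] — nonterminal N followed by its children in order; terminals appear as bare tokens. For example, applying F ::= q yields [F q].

[E [E [T [F s]]] or [T [T [T [F ( [E [T [F s]]] )]] and [F q]] and [F ( [E [T [F q]]] )]]]

E
E or T
T or T
F or T
s or T
s or T and F
s or T and F and F
s or F and F and F
s or ( E ) and F and F
s or ( T ) and F and F
s or ( F ) and F and F
s or ( s ) and F and F
s or ( s ) and q and F
s or ( s ) and q and ( E )
s or ( s ) and q and ( T )
s or ( s ) and q and ( F )
s or ( s ) and q and ( q )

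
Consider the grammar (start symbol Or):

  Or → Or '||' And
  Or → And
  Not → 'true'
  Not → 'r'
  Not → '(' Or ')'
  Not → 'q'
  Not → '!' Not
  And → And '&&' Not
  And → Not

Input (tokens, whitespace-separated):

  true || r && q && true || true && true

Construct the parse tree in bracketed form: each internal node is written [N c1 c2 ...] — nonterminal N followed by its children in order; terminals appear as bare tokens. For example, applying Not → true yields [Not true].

Or
Or || And
Or || And || And
And || And || And
Not || And || And
true || And || And
true || And && Not || And
true || And && Not && Not || And
true || Not && Not && Not || And
true || r && Not && Not || And
true || r && q && Not || And
true || r && q && true || And
true || r && q && true || And && Not
true || r && q && true || Not && Not
true || r && q && true || true && Not
true || r && q && true || true && true

[Or [Or [Or [And [Not true]]] || [And [And [And [Not r]] && [Not q]] && [Not true]]] || [And [And [Not true]] && [Not true]]]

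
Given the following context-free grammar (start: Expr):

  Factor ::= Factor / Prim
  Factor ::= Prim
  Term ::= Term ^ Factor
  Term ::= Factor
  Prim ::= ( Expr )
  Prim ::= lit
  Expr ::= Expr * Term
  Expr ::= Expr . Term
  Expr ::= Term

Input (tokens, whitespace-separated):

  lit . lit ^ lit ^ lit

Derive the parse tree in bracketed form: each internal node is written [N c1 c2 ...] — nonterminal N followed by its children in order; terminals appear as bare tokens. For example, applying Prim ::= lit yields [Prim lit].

Expr
Expr . Term
Term . Term
Factor . Term
Prim . Term
lit . Term
lit . Term ^ Factor
lit . Term ^ Factor ^ Factor
lit . Factor ^ Factor ^ Factor
lit . Prim ^ Factor ^ Factor
lit . lit ^ Factor ^ Factor
lit . lit ^ Prim ^ Factor
lit . lit ^ lit ^ Factor
lit . lit ^ lit ^ Prim
lit . lit ^ lit ^ lit

[Expr [Expr [Term [Factor [Prim lit]]]] . [Term [Term [Term [Factor [Prim lit]]] ^ [Factor [Prim lit]]] ^ [Factor [Prim lit]]]]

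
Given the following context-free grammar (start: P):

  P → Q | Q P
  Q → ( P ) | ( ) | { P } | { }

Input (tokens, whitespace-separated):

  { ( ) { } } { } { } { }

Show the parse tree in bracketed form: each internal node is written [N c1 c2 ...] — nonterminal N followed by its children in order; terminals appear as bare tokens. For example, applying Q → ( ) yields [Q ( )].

[P [Q { [P [Q ( )] [P [Q { }]]] }] [P [Q { }] [P [Q { }] [P [Q { }]]]]]

P
Q P
{ P } P
{ Q P } P
{ ( ) P } P
{ ( ) Q } P
{ ( ) { } } P
{ ( ) { } } Q P
{ ( ) { } } { } P
{ ( ) { } } { } Q P
{ ( ) { } } { } { } P
{ ( ) { } } { } { } Q
{ ( ) { } } { } { } { }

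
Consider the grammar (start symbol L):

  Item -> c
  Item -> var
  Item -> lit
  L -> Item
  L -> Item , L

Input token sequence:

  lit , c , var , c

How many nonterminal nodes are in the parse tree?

[L [Item lit] , [L [Item c] , [L [Item var] , [L [Item c]]]]]

8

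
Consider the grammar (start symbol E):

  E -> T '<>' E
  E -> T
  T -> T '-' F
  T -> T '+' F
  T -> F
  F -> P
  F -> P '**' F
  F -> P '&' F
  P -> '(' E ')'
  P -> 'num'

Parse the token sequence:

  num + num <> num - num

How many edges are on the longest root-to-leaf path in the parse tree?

6

[E [T [T [F [P num]]] + [F [P num]]] <> [E [T [T [F [P num]]] - [F [P num]]]]]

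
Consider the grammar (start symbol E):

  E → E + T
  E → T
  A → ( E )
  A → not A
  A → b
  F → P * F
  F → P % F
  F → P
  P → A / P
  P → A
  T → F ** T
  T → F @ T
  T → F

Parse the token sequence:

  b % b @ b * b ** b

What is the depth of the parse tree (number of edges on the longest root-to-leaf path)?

7

[E [T [F [P [A b]] % [F [P [A b]]]] @ [T [F [P [A b]] * [F [P [A b]]]] ** [T [F [P [A b]]]]]]]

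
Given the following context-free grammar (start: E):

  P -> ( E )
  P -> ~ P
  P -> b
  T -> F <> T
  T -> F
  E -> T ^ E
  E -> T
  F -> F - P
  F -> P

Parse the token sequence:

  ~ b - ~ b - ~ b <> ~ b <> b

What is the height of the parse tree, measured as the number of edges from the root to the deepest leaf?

7

[E [T [F [F [F [P ~ [P b]]] - [P ~ [P b]]] - [P ~ [P b]]] <> [T [F [P ~ [P b]]] <> [T [F [P b]]]]]]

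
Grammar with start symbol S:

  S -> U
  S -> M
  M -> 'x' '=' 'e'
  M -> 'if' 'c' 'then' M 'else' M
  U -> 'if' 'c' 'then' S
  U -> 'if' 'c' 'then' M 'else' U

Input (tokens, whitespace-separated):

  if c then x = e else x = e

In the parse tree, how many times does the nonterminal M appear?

3

[S [M if c then [M x = e] else [M x = e]]]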